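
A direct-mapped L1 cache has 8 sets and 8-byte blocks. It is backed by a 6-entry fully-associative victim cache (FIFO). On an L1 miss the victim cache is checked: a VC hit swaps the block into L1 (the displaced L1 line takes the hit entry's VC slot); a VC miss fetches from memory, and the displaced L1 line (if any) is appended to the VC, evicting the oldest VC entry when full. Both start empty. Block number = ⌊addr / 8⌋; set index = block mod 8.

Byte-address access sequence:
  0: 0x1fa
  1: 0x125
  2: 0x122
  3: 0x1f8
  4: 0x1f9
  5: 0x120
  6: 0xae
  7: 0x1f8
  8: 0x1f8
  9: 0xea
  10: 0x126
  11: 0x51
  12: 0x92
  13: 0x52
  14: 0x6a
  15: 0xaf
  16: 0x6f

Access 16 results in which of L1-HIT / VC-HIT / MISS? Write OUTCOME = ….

OUTCOME = VC-HIT

0: 0x1fa (blk 63, set 7) → MISS  vc=[]
1: 0x125 (blk 36, set 4) → MISS  vc=[]
2: 0x122 (blk 36, set 4) → L1-HIT  vc=[]
3: 0x1f8 (blk 63, set 7) → L1-HIT  vc=[]
4: 0x1f9 (blk 63, set 7) → L1-HIT  vc=[]
5: 0x120 (blk 36, set 4) → L1-HIT  vc=[]
6: 0xae (blk 21, set 5) → MISS  vc=[]
7: 0x1f8 (blk 63, set 7) → L1-HIT  vc=[]
8: 0x1f8 (blk 63, set 7) → L1-HIT  vc=[]
9: 0xea (blk 29, set 5) → MISS  vc=[21]
10: 0x126 (blk 36, set 4) → L1-HIT  vc=[21]
11: 0x51 (blk 10, set 2) → MISS  vc=[21]
12: 0x92 (blk 18, set 2) → MISS  vc=[21, 10]
13: 0x52 (blk 10, set 2) → VC-HIT  vc=[21, 18]
14: 0x6a (blk 13, set 5) → MISS  vc=[21, 18, 29]
15: 0xaf (blk 21, set 5) → VC-HIT  vc=[13, 18, 29]
16: 0x6f (blk 13, set 5) → VC-HIT  vc=[21, 18, 29]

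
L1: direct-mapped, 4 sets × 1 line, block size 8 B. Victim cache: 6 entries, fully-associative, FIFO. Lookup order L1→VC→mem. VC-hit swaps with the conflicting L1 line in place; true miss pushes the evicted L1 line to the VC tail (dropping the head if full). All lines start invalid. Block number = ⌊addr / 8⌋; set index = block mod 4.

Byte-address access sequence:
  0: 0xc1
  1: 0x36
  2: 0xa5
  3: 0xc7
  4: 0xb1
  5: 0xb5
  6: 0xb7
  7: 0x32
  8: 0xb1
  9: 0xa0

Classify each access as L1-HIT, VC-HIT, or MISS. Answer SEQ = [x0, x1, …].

0: 0xc1 (blk 24, set 0) → MISS  vc=[]
1: 0x36 (blk 6, set 2) → MISS  vc=[]
2: 0xa5 (blk 20, set 0) → MISS  vc=[24]
3: 0xc7 (blk 24, set 0) → VC-HIT  vc=[20]
4: 0xb1 (blk 22, set 2) → MISS  vc=[20, 6]
5: 0xb5 (blk 22, set 2) → L1-HIT  vc=[20, 6]
6: 0xb7 (blk 22, set 2) → L1-HIT  vc=[20, 6]
7: 0x32 (blk 6, set 2) → VC-HIT  vc=[20, 22]
8: 0xb1 (blk 22, set 2) → VC-HIT  vc=[20, 6]
9: 0xa0 (blk 20, set 0) → VC-HIT  vc=[24, 6]

SEQ = [MISS, MISS, MISS, VC-HIT, MISS, L1-HIT, L1-HIT, VC-HIT, VC-HIT, VC-HIT]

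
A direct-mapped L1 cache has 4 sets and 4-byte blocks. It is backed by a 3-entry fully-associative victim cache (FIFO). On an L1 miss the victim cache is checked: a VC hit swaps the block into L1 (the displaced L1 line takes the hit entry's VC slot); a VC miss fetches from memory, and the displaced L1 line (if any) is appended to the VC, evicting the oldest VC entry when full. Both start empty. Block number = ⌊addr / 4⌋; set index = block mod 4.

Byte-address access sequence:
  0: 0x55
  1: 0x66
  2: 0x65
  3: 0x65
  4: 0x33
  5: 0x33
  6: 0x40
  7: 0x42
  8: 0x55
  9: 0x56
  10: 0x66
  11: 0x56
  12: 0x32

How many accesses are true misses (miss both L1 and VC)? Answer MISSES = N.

0: 0x55 (blk 21, set 1) → MISS  vc=[]
1: 0x66 (blk 25, set 1) → MISS  vc=[21]
2: 0x65 (blk 25, set 1) → L1-HIT  vc=[21]
3: 0x65 (blk 25, set 1) → L1-HIT  vc=[21]
4: 0x33 (blk 12, set 0) → MISS  vc=[21]
5: 0x33 (blk 12, set 0) → L1-HIT  vc=[21]
6: 0x40 (blk 16, set 0) → MISS  vc=[21, 12]
7: 0x42 (blk 16, set 0) → L1-HIT  vc=[21, 12]
8: 0x55 (blk 21, set 1) → VC-HIT  vc=[25, 12]
9: 0x56 (blk 21, set 1) → L1-HIT  vc=[25, 12]
10: 0x66 (blk 25, set 1) → VC-HIT  vc=[21, 12]
11: 0x56 (blk 21, set 1) → VC-HIT  vc=[25, 12]
12: 0x32 (blk 12, set 0) → VC-HIT  vc=[25, 16]

MISSES = 4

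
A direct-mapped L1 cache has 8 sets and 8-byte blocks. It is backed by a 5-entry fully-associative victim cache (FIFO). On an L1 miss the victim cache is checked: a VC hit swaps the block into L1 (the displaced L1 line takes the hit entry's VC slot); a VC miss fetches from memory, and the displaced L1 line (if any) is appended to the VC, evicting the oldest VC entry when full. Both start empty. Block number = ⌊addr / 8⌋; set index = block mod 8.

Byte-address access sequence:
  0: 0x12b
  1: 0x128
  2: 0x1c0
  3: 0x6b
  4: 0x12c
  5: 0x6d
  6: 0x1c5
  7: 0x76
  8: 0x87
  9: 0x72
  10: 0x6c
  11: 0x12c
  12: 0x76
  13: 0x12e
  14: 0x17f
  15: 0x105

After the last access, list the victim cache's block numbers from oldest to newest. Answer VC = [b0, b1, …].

  [0] addr=0x12b blk=37 s=5: MISS | VC []
  [1] addr=0x128 blk=37 s=5: L1-HIT | VC []
  [2] addr=0x1c0 blk=56 s=0: MISS | VC []
  [3] addr=0x6b blk=13 s=5: MISS | VC [37]
  [4] addr=0x12c blk=37 s=5: VC-HIT | VC [13]
  [5] addr=0x6d blk=13 s=5: VC-HIT | VC [37]
  [6] addr=0x1c5 blk=56 s=0: L1-HIT | VC [37]
  [7] addr=0x76 blk=14 s=6: MISS | VC [37]
  [8] addr=0x87 blk=16 s=0: MISS | VC [37, 56]
  [9] addr=0x72 blk=14 s=6: L1-HIT | VC [37, 56]
  [10] addr=0x6c blk=13 s=5: L1-HIT | VC [37, 56]
  [11] addr=0x12c blk=37 s=5: VC-HIT | VC [13, 56]
  [12] addr=0x76 blk=14 s=6: L1-HIT | VC [13, 56]
  [13] addr=0x12e blk=37 s=5: L1-HIT | VC [13, 56]
  [14] addr=0x17f blk=47 s=7: MISS | VC [13, 56]
  [15] addr=0x105 blk=32 s=0: MISS | VC [13, 56, 16]

VC = [13, 56, 16]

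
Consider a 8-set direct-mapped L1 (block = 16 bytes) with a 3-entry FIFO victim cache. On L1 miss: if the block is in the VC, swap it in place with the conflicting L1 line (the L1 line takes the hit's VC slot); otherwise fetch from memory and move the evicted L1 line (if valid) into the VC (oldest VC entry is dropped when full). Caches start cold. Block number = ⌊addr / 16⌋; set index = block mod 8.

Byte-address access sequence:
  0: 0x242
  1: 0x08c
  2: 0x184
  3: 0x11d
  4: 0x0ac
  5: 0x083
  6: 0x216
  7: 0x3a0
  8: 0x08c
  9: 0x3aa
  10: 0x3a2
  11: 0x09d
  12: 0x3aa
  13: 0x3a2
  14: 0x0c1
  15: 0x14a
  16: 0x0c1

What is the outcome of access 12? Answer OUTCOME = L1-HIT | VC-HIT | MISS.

OUTCOME = L1-HIT

#0 0x242→b36/s4 MISS; vc=[]
#1 0x8c→b8/s0 MISS; vc=[]
#2 0x184→b24/s0 MISS; vc=[8]
#3 0x11d→b17/s1 MISS; vc=[8]
#4 0xac→b10/s2 MISS; vc=[8]
#5 0x83→b8/s0 VC-HIT; vc=[24]
#6 0x216→b33/s1 MISS; vc=[24,17]
#7 0x3a0→b58/s2 MISS; vc=[24,17,10]
#8 0x8c→b8/s0 L1-HIT; vc=[24,17,10]
#9 0x3aa→b58/s2 L1-HIT; vc=[24,17,10]
#10 0x3a2→b58/s2 L1-HIT; vc=[24,17,10]
#11 0x9d→b9/s1 MISS; vc=[17,10,33]
#12 0x3aa→b58/s2 L1-HIT; vc=[17,10,33]
#13 0x3a2→b58/s2 L1-HIT; vc=[17,10,33]
#14 0xc1→b12/s4 MISS; vc=[10,33,36]
#15 0x14a→b20/s4 MISS; vc=[33,36,12]
#16 0xc1→b12/s4 VC-HIT; vc=[33,36,20]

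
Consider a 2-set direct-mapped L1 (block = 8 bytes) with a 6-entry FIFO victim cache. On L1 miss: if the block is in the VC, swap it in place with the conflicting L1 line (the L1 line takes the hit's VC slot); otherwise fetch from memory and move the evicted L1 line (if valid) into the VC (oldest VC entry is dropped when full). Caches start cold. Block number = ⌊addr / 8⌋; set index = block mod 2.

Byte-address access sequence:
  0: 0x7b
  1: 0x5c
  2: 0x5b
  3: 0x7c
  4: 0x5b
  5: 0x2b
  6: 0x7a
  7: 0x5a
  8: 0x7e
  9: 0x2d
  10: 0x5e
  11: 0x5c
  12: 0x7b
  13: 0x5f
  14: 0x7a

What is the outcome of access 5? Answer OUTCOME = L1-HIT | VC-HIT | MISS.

0: 0x7b (blk 15, set 1) → MISS  vc=[]
1: 0x5c (blk 11, set 1) → MISS  vc=[15]
2: 0x5b (blk 11, set 1) → L1-HIT  vc=[15]
3: 0x7c (blk 15, set 1) → VC-HIT  vc=[11]
4: 0x5b (blk 11, set 1) → VC-HIT  vc=[15]
5: 0x2b (blk 5, set 1) → MISS  vc=[15, 11]
6: 0x7a (blk 15, set 1) → VC-HIT  vc=[5, 11]
7: 0x5a (blk 11, set 1) → VC-HIT  vc=[5, 15]
8: 0x7e (blk 15, set 1) → VC-HIT  vc=[5, 11]
9: 0x2d (blk 5, set 1) → VC-HIT  vc=[15, 11]
10: 0x5e (blk 11, set 1) → VC-HIT  vc=[15, 5]
11: 0x5c (blk 11, set 1) → L1-HIT  vc=[15, 5]
12: 0x7b (blk 15, set 1) → VC-HIT  vc=[11, 5]
13: 0x5f (blk 11, set 1) → VC-HIT  vc=[15, 5]
14: 0x7a (blk 15, set 1) → VC-HIT  vc=[11, 5]

OUTCOME = MISS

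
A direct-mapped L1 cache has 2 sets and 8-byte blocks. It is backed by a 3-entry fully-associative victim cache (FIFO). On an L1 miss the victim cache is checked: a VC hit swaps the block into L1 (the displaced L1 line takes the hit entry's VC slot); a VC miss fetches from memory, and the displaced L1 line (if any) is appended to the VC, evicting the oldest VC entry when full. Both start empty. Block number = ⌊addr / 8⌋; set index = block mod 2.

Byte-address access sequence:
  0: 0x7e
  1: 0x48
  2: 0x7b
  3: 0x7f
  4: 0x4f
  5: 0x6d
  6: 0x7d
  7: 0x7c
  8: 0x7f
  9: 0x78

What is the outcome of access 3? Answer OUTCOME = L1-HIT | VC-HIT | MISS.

OUTCOME = L1-HIT

  [0] addr=0x7e blk=15 s=1: MISS | VC []
  [1] addr=0x48 blk=9 s=1: MISS | VC [15]
  [2] addr=0x7b blk=15 s=1: VC-HIT | VC [9]
  [3] addr=0x7f blk=15 s=1: L1-HIT | VC [9]
  [4] addr=0x4f blk=9 s=1: VC-HIT | VC [15]
  [5] addr=0x6d blk=13 s=1: MISS | VC [15, 9]
  [6] addr=0x7d blk=15 s=1: VC-HIT | VC [13, 9]
  [7] addr=0x7c blk=15 s=1: L1-HIT | VC [13, 9]
  [8] addr=0x7f blk=15 s=1: L1-HIT | VC [13, 9]
  [9] addr=0x78 blk=15 s=1: L1-HIT | VC [13, 9]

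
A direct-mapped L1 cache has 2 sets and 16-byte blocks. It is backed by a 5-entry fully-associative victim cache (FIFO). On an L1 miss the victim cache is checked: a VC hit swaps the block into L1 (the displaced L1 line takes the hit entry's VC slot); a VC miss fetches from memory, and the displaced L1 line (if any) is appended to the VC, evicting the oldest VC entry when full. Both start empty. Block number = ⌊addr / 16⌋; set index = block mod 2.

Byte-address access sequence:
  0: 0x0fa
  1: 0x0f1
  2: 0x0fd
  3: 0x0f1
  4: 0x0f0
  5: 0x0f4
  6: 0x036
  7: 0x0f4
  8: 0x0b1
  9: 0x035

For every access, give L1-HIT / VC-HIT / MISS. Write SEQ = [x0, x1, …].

0: 0xfa (blk 15, set 1) → MISS  vc=[]
1: 0xf1 (blk 15, set 1) → L1-HIT  vc=[]
2: 0xfd (blk 15, set 1) → L1-HIT  vc=[]
3: 0xf1 (blk 15, set 1) → L1-HIT  vc=[]
4: 0xf0 (blk 15, set 1) → L1-HIT  vc=[]
5: 0xf4 (blk 15, set 1) → L1-HIT  vc=[]
6: 0x36 (blk 3, set 1) → MISS  vc=[15]
7: 0xf4 (blk 15, set 1) → VC-HIT  vc=[3]
8: 0xb1 (blk 11, set 1) → MISS  vc=[3, 15]
9: 0x35 (blk 3, set 1) → VC-HIT  vc=[11, 15]

SEQ = [MISS, L1-HIT, L1-HIT, L1-HIT, L1-HIT, L1-HIT, MISS, VC-HIT, MISS, VC-HIT]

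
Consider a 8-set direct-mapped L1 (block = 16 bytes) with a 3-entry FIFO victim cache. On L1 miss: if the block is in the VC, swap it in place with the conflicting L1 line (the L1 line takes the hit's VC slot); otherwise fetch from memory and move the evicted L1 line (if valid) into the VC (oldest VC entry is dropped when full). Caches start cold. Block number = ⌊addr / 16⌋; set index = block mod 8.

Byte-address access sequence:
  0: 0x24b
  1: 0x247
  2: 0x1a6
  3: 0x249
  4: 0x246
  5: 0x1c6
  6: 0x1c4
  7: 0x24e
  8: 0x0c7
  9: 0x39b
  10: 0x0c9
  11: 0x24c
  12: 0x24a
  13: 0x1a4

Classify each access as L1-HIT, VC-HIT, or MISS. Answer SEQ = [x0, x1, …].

SEQ = [MISS, L1-HIT, MISS, L1-HIT, L1-HIT, MISS, L1-HIT, VC-HIT, MISS, MISS, L1-HIT, VC-HIT, L1-HIT, L1-HIT]

  [0] addr=0x24b blk=36 s=4: MISS | VC []
  [1] addr=0x247 blk=36 s=4: L1-HIT | VC []
  [2] addr=0x1a6 blk=26 s=2: MISS | VC []
  [3] addr=0x249 blk=36 s=4: L1-HIT | VC []
  [4] addr=0x246 blk=36 s=4: L1-HIT | VC []
  [5] addr=0x1c6 blk=28 s=4: MISS | VC [36]
  [6] addr=0x1c4 blk=28 s=4: L1-HIT | VC [36]
  [7] addr=0x24e blk=36 s=4: VC-HIT | VC [28]
  [8] addr=0xc7 blk=12 s=4: MISS | VC [28, 36]
  [9] addr=0x39b blk=57 s=1: MISS | VC [28, 36]
  [10] addr=0xc9 blk=12 s=4: L1-HIT | VC [28, 36]
  [11] addr=0x24c blk=36 s=4: VC-HIT | VC [28, 12]
  [12] addr=0x24a blk=36 s=4: L1-HIT | VC [28, 12]
  [13] addr=0x1a4 blk=26 s=2: L1-HIT | VC [28, 12]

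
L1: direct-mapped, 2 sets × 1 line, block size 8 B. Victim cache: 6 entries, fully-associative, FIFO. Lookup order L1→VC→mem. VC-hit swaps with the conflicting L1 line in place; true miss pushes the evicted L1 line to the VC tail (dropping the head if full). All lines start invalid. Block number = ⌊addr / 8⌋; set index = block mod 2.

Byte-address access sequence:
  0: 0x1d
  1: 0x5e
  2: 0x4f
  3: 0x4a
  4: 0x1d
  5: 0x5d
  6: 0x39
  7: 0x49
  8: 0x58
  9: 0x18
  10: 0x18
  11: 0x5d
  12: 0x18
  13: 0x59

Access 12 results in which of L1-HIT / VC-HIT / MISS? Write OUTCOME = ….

#0 0x1d→b3/s1 MISS; vc=[]
#1 0x5e→b11/s1 MISS; vc=[3]
#2 0x4f→b9/s1 MISS; vc=[3,11]
#3 0x4a→b9/s1 L1-HIT; vc=[3,11]
#4 0x1d→b3/s1 VC-HIT; vc=[9,11]
#5 0x5d→b11/s1 VC-HIT; vc=[9,3]
#6 0x39→b7/s1 MISS; vc=[9,3,11]
#7 0x49→b9/s1 VC-HIT; vc=[7,3,11]
#8 0x58→b11/s1 VC-HIT; vc=[7,3,9]
#9 0x18→b3/s1 VC-HIT; vc=[7,11,9]
#10 0x18→b3/s1 L1-HIT; vc=[7,11,9]
#11 0x5d→b11/s1 VC-HIT; vc=[7,3,9]
#12 0x18→b3/s1 VC-HIT; vc=[7,11,9]
#13 0x59→b11/s1 VC-HIT; vc=[7,3,9]

OUTCOME = VC-HIT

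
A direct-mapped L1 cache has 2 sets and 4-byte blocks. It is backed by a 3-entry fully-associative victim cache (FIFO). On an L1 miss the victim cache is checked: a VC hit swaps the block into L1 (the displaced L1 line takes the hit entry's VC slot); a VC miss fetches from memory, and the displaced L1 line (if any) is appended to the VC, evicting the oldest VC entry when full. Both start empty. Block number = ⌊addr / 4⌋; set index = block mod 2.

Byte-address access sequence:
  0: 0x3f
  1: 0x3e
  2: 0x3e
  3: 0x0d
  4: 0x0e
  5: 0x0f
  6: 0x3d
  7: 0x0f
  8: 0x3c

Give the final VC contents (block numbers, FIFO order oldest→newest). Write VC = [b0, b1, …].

  [0] addr=0x3f blk=15 s=1: MISS | VC []
  [1] addr=0x3e blk=15 s=1: L1-HIT | VC []
  [2] addr=0x3e blk=15 s=1: L1-HIT | VC []
  [3] addr=0xd blk=3 s=1: MISS | VC [15]
  [4] addr=0xe blk=3 s=1: L1-HIT | VC [15]
  [5] addr=0xf blk=3 s=1: L1-HIT | VC [15]
  [6] addr=0x3d blk=15 s=1: VC-HIT | VC [3]
  [7] addr=0xf blk=3 s=1: VC-HIT | VC [15]
  [8] addr=0x3c blk=15 s=1: VC-HIT | VC [3]

VC = [3]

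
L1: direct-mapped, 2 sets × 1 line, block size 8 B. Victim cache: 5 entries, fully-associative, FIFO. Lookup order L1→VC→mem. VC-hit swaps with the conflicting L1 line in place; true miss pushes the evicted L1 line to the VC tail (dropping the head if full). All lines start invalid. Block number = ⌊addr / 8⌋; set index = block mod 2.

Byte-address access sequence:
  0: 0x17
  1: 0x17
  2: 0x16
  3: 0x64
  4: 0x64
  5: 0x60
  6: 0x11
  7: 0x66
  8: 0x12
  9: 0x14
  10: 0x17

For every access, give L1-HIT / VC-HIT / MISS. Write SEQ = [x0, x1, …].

0: 0x17 (blk 2, set 0) → MISS  vc=[]
1: 0x17 (blk 2, set 0) → L1-HIT  vc=[]
2: 0x16 (blk 2, set 0) → L1-HIT  vc=[]
3: 0x64 (blk 12, set 0) → MISS  vc=[2]
4: 0x64 (blk 12, set 0) → L1-HIT  vc=[2]
5: 0x60 (blk 12, set 0) → L1-HIT  vc=[2]
6: 0x11 (blk 2, set 0) → VC-HIT  vc=[12]
7: 0x66 (blk 12, set 0) → VC-HIT  vc=[2]
8: 0x12 (blk 2, set 0) → VC-HIT  vc=[12]
9: 0x14 (blk 2, set 0) → L1-HIT  vc=[12]
10: 0x17 (blk 2, set 0) → L1-HIT  vc=[12]

SEQ = [MISS, L1-HIT, L1-HIT, MISS, L1-HIT, L1-HIT, VC-HIT, VC-HIT, VC-HIT, L1-HIT, L1-HIT]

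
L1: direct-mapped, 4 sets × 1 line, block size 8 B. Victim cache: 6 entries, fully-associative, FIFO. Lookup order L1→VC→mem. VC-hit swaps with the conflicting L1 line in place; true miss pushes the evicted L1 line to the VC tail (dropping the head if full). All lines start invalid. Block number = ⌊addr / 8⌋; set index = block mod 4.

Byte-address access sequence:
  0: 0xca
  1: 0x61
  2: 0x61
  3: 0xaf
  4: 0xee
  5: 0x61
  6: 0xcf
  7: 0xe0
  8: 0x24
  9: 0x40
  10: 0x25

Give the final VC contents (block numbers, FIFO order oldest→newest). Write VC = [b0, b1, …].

0: 0xca (blk 25, set 1) → MISS  vc=[]
1: 0x61 (blk 12, set 0) → MISS  vc=[]
2: 0x61 (blk 12, set 0) → L1-HIT  vc=[]
3: 0xaf (blk 21, set 1) → MISS  vc=[25]
4: 0xee (blk 29, set 1) → MISS  vc=[25, 21]
5: 0x61 (blk 12, set 0) → L1-HIT  vc=[25, 21]
6: 0xcf (blk 25, set 1) → VC-HIT  vc=[29, 21]
7: 0xe0 (blk 28, set 0) → MISS  vc=[29, 21, 12]
8: 0x24 (blk 4, set 0) → MISS  vc=[29, 21, 12, 28]
9: 0x40 (blk 8, set 0) → MISS  vc=[29, 21, 12, 28, 4]
10: 0x25 (blk 4, set 0) → VC-HIT  vc=[29, 21, 12, 28, 8]

VC = [29, 21, 12, 28, 8]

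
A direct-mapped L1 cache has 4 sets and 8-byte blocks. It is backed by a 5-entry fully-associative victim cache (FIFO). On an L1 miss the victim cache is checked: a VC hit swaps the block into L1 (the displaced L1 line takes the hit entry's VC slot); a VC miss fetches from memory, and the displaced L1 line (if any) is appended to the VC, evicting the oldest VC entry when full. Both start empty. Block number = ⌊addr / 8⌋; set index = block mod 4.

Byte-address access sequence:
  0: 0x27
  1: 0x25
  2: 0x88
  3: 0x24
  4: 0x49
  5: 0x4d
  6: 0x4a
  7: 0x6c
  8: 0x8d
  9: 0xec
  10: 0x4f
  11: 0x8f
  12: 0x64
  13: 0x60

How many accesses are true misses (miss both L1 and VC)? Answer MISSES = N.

  [0] addr=0x27 blk=4 s=0: MISS | VC []
  [1] addr=0x25 blk=4 s=0: L1-HIT | VC []
  [2] addr=0x88 blk=17 s=1: MISS | VC []
  [3] addr=0x24 blk=4 s=0: L1-HIT | VC []
  [4] addr=0x49 blk=9 s=1: MISS | VC [17]
  [5] addr=0x4d blk=9 s=1: L1-HIT | VC [17]
  [6] addr=0x4a blk=9 s=1: L1-HIT | VC [17]
  [7] addr=0x6c blk=13 s=1: MISS | VC [17, 9]
  [8] addr=0x8d blk=17 s=1: VC-HIT | VC [13, 9]
  [9] addr=0xec blk=29 s=1: MISS | VC [13, 9, 17]
  [10] addr=0x4f blk=9 s=1: VC-HIT | VC [13, 29, 17]
  [11] addr=0x8f blk=17 s=1: VC-HIT | VC [13, 29, 9]
  [12] addr=0x64 blk=12 s=0: MISS | VC [13, 29, 9, 4]
  [13] addr=0x60 blk=12 s=0: L1-HIT | VC [13, 29, 9, 4]

MISSES = 6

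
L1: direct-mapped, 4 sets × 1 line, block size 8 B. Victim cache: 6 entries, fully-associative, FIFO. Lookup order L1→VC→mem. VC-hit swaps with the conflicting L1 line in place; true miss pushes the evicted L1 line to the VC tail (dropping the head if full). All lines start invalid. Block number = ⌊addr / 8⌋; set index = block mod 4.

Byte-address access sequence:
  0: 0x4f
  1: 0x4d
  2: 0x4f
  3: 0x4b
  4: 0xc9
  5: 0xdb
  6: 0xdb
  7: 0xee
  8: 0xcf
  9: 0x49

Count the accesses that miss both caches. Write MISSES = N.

0: 0x4f (blk 9, set 1) → MISS  vc=[]
1: 0x4d (blk 9, set 1) → L1-HIT  vc=[]
2: 0x4f (blk 9, set 1) → L1-HIT  vc=[]
3: 0x4b (blk 9, set 1) → L1-HIT  vc=[]
4: 0xc9 (blk 25, set 1) → MISS  vc=[9]
5: 0xdb (blk 27, set 3) → MISS  vc=[9]
6: 0xdb (blk 27, set 3) → L1-HIT  vc=[9]
7: 0xee (blk 29, set 1) → MISS  vc=[9, 25]
8: 0xcf (blk 25, set 1) → VC-HIT  vc=[9, 29]
9: 0x49 (blk 9, set 1) → VC-HIT  vc=[25, 29]

MISSES = 4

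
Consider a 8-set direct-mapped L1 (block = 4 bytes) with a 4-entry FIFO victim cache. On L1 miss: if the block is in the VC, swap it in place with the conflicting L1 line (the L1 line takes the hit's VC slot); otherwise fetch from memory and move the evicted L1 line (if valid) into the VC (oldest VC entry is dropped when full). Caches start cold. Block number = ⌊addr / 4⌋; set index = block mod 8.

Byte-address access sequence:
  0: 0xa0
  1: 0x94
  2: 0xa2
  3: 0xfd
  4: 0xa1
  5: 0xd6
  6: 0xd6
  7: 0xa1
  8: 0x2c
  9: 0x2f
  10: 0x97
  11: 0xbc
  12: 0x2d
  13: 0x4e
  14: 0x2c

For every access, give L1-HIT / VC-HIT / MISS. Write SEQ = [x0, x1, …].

0: 0xa0 (blk 40, set 0) → MISS  vc=[]
1: 0x94 (blk 37, set 5) → MISS  vc=[]
2: 0xa2 (blk 40, set 0) → L1-HIT  vc=[]
3: 0xfd (blk 63, set 7) → MISS  vc=[]
4: 0xa1 (blk 40, set 0) → L1-HIT  vc=[]
5: 0xd6 (blk 53, set 5) → MISS  vc=[37]
6: 0xd6 (blk 53, set 5) → L1-HIT  vc=[37]
7: 0xa1 (blk 40, set 0) → L1-HIT  vc=[37]
8: 0x2c (blk 11, set 3) → MISS  vc=[37]
9: 0x2f (blk 11, set 3) → L1-HIT  vc=[37]
10: 0x97 (blk 37, set 5) → VC-HIT  vc=[53]
11: 0xbc (blk 47, set 7) → MISS  vc=[53, 63]
12: 0x2d (blk 11, set 3) → L1-HIT  vc=[53, 63]
13: 0x4e (blk 19, set 3) → MISS  vc=[53, 63, 11]
14: 0x2c (blk 11, set 3) → VC-HIT  vc=[53, 63, 19]

SEQ = [MISS, MISS, L1-HIT, MISS, L1-HIT, MISS, L1-HIT, L1-HIT, MISS, L1-HIT, VC-HIT, MISS, L1-HIT, MISS, VC-HIT]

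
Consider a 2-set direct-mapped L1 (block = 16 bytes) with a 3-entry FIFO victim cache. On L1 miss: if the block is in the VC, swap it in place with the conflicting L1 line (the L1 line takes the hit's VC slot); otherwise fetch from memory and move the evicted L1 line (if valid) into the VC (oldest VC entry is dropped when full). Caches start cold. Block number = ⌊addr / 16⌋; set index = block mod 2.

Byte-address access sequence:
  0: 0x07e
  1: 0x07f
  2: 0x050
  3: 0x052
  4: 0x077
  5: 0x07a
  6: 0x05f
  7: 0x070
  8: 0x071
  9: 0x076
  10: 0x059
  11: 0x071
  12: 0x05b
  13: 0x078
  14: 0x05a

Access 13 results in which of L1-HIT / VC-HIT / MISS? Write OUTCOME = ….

OUTCOME = VC-HIT

#0 0x7e→b7/s1 MISS; vc=[]
#1 0x7f→b7/s1 L1-HIT; vc=[]
#2 0x50→b5/s1 MISS; vc=[7]
#3 0x52→b5/s1 L1-HIT; vc=[7]
#4 0x77→b7/s1 VC-HIT; vc=[5]
#5 0x7a→b7/s1 L1-HIT; vc=[5]
#6 0x5f→b5/s1 VC-HIT; vc=[7]
#7 0x70→b7/s1 VC-HIT; vc=[5]
#8 0x71→b7/s1 L1-HIT; vc=[5]
#9 0x76→b7/s1 L1-HIT; vc=[5]
#10 0x59→b5/s1 VC-HIT; vc=[7]
#11 0x71→b7/s1 VC-HIT; vc=[5]
#12 0x5b→b5/s1 VC-HIT; vc=[7]
#13 0x78→b7/s1 VC-HIT; vc=[5]
#14 0x5a→b5/s1 VC-HIT; vc=[7]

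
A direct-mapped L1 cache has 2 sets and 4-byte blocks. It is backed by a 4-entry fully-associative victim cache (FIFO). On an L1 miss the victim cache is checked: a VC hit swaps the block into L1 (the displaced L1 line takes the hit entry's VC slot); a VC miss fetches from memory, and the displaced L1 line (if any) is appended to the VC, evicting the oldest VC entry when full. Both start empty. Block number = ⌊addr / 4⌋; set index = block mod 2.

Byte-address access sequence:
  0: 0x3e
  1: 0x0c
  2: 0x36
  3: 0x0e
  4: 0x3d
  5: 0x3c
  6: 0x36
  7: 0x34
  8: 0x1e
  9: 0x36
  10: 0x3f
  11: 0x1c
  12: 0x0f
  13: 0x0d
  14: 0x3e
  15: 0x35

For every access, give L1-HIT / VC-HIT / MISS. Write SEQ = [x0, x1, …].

SEQ = [MISS, MISS, MISS, VC-HIT, VC-HIT, L1-HIT, VC-HIT, L1-HIT, MISS, VC-HIT, VC-HIT, VC-HIT, VC-HIT, L1-HIT, VC-HIT, VC-HIT]

0: 0x3e (blk 15, set 1) → MISS  vc=[]
1: 0xc (blk 3, set 1) → MISS  vc=[15]
2: 0x36 (blk 13, set 1) → MISS  vc=[15, 3]
3: 0xe (blk 3, set 1) → VC-HIT  vc=[15, 13]
4: 0x3d (blk 15, set 1) → VC-HIT  vc=[3, 13]
5: 0x3c (blk 15, set 1) → L1-HIT  vc=[3, 13]
6: 0x36 (blk 13, set 1) → VC-HIT  vc=[3, 15]
7: 0x34 (blk 13, set 1) → L1-HIT  vc=[3, 15]
8: 0x1e (blk 7, set 1) → MISS  vc=[3, 15, 13]
9: 0x36 (blk 13, set 1) → VC-HIT  vc=[3, 15, 7]
10: 0x3f (blk 15, set 1) → VC-HIT  vc=[3, 13, 7]
11: 0x1c (blk 7, set 1) → VC-HIT  vc=[3, 13, 15]
12: 0xf (blk 3, set 1) → VC-HIT  vc=[7, 13, 15]
13: 0xd (blk 3, set 1) → L1-HIT  vc=[7, 13, 15]
14: 0x3e (blk 15, set 1) → VC-HIT  vc=[7, 13, 3]
15: 0x35 (blk 13, set 1) → VC-HIT  vc=[7, 15, 3]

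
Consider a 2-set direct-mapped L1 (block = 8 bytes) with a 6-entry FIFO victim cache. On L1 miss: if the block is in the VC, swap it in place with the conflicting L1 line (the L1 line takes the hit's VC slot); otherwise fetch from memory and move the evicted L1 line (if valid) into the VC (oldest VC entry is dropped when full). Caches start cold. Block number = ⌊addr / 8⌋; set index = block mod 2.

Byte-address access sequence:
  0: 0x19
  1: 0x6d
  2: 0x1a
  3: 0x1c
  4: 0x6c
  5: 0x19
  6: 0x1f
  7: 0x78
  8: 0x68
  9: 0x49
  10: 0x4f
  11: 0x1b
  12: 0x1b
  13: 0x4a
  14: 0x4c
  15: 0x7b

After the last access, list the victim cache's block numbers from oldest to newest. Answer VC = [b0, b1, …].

0: 0x19 (blk 3, set 1) → MISS  vc=[]
1: 0x6d (blk 13, set 1) → MISS  vc=[3]
2: 0x1a (blk 3, set 1) → VC-HIT  vc=[13]
3: 0x1c (blk 3, set 1) → L1-HIT  vc=[13]
4: 0x6c (blk 13, set 1) → VC-HIT  vc=[3]
5: 0x19 (blk 3, set 1) → VC-HIT  vc=[13]
6: 0x1f (blk 3, set 1) → L1-HIT  vc=[13]
7: 0x78 (blk 15, set 1) → MISS  vc=[13, 3]
8: 0x68 (blk 13, set 1) → VC-HIT  vc=[15, 3]
9: 0x49 (blk 9, set 1) → MISS  vc=[15, 3, 13]
10: 0x4f (blk 9, set 1) → L1-HIT  vc=[15, 3, 13]
11: 0x1b (blk 3, set 1) → VC-HIT  vc=[15, 9, 13]
12: 0x1b (blk 3, set 1) → L1-HIT  vc=[15, 9, 13]
13: 0x4a (blk 9, set 1) → VC-HIT  vc=[15, 3, 13]
14: 0x4c (blk 9, set 1) → L1-HIT  vc=[15, 3, 13]
15: 0x7b (blk 15, set 1) → VC-HIT  vc=[9, 3, 13]

VC = [9, 3, 13]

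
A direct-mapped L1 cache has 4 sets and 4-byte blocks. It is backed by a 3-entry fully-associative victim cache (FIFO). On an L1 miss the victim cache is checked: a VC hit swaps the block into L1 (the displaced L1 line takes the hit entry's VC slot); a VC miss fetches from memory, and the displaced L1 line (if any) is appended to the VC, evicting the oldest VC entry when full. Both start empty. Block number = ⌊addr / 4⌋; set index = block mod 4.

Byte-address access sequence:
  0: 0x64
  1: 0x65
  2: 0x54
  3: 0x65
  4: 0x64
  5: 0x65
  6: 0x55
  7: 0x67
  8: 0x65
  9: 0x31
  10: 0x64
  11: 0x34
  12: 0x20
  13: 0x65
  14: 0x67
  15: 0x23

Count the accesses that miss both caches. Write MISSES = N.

MISSES = 5

0: 0x64 (blk 25, set 1) → MISS  vc=[]
1: 0x65 (blk 25, set 1) → L1-HIT  vc=[]
2: 0x54 (blk 21, set 1) → MISS  vc=[25]
3: 0x65 (blk 25, set 1) → VC-HIT  vc=[21]
4: 0x64 (blk 25, set 1) → L1-HIT  vc=[21]
5: 0x65 (blk 25, set 1) → L1-HIT  vc=[21]
6: 0x55 (blk 21, set 1) → VC-HIT  vc=[25]
7: 0x67 (blk 25, set 1) → VC-HIT  vc=[21]
8: 0x65 (blk 25, set 1) → L1-HIT  vc=[21]
9: 0x31 (blk 12, set 0) → MISS  vc=[21]
10: 0x64 (blk 25, set 1) → L1-HIT  vc=[21]
11: 0x34 (blk 13, set 1) → MISS  vc=[21, 25]
12: 0x20 (blk 8, set 0) → MISS  vc=[21, 25, 12]
13: 0x65 (blk 25, set 1) → VC-HIT  vc=[21, 13, 12]
14: 0x67 (blk 25, set 1) → L1-HIT  vc=[21, 13, 12]
15: 0x23 (blk 8, set 0) → L1-HIT  vc=[21, 13, 12]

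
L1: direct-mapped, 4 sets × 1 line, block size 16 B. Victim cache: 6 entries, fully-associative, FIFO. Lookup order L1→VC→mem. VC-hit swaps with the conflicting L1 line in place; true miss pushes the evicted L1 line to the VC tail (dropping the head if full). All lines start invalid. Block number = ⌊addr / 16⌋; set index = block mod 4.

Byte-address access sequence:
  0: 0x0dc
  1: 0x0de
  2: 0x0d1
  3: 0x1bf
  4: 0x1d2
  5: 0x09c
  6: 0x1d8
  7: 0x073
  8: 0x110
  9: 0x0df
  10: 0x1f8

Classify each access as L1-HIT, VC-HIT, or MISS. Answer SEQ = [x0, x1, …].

SEQ = [MISS, L1-HIT, L1-HIT, MISS, MISS, MISS, VC-HIT, MISS, MISS, VC-HIT, MISS]

0: 0xdc (blk 13, set 1) → MISS  vc=[]
1: 0xde (blk 13, set 1) → L1-HIT  vc=[]
2: 0xd1 (blk 13, set 1) → L1-HIT  vc=[]
3: 0x1bf (blk 27, set 3) → MISS  vc=[]
4: 0x1d2 (blk 29, set 1) → MISS  vc=[13]
5: 0x9c (blk 9, set 1) → MISS  vc=[13, 29]
6: 0x1d8 (blk 29, set 1) → VC-HIT  vc=[13, 9]
7: 0x73 (blk 7, set 3) → MISS  vc=[13, 9, 27]
8: 0x110 (blk 17, set 1) → MISS  vc=[13, 9, 27, 29]
9: 0xdf (blk 13, set 1) → VC-HIT  vc=[17, 9, 27, 29]
10: 0x1f8 (blk 31, set 3) → MISS  vc=[17, 9, 27, 29, 7]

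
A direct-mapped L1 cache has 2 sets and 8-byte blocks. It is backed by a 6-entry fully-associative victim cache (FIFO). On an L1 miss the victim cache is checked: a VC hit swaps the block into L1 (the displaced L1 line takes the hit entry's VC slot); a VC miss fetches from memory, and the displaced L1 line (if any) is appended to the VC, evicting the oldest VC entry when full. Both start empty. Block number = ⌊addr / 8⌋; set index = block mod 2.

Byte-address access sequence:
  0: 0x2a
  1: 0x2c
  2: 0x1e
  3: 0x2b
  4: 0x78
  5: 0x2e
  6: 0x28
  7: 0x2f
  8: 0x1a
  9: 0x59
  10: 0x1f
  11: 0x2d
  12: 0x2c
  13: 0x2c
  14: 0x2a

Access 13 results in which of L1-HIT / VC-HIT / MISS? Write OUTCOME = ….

OUTCOME = L1-HIT

#0 0x2a→b5/s1 MISS; vc=[]
#1 0x2c→b5/s1 L1-HIT; vc=[]
#2 0x1e→b3/s1 MISS; vc=[5]
#3 0x2b→b5/s1 VC-HIT; vc=[3]
#4 0x78→b15/s1 MISS; vc=[3,5]
#5 0x2e→b5/s1 VC-HIT; vc=[3,15]
#6 0x28→b5/s1 L1-HIT; vc=[3,15]
#7 0x2f→b5/s1 L1-HIT; vc=[3,15]
#8 0x1a→b3/s1 VC-HIT; vc=[5,15]
#9 0x59→b11/s1 MISS; vc=[5,15,3]
#10 0x1f→b3/s1 VC-HIT; vc=[5,15,11]
#11 0x2d→b5/s1 VC-HIT; vc=[3,15,11]
#12 0x2c→b5/s1 L1-HIT; vc=[3,15,11]
#13 0x2c→b5/s1 L1-HIT; vc=[3,15,11]
#14 0x2a→b5/s1 L1-HIT; vc=[3,15,11]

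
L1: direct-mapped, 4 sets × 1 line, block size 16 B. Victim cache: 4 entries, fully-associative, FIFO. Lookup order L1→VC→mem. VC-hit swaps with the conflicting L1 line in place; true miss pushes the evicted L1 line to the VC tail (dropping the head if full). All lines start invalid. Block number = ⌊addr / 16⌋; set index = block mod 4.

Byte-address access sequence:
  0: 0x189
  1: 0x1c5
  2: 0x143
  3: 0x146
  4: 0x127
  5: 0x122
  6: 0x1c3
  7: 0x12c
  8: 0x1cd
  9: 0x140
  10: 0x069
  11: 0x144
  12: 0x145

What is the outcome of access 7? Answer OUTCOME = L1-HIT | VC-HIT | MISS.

OUTCOME = L1-HIT

#0 0x189→b24/s0 MISS; vc=[]
#1 0x1c5→b28/s0 MISS; vc=[24]
#2 0x143→b20/s0 MISS; vc=[24,28]
#3 0x146→b20/s0 L1-HIT; vc=[24,28]
#4 0x127→b18/s2 MISS; vc=[24,28]
#5 0x122→b18/s2 L1-HIT; vc=[24,28]
#6 0x1c3→b28/s0 VC-HIT; vc=[24,20]
#7 0x12c→b18/s2 L1-HIT; vc=[24,20]
#8 0x1cd→b28/s0 L1-HIT; vc=[24,20]
#9 0x140→b20/s0 VC-HIT; vc=[24,28]
#10 0x69→b6/s2 MISS; vc=[24,28,18]
#11 0x144→b20/s0 L1-HIT; vc=[24,28,18]
#12 0x145→b20/s0 L1-HIT; vc=[24,28,18]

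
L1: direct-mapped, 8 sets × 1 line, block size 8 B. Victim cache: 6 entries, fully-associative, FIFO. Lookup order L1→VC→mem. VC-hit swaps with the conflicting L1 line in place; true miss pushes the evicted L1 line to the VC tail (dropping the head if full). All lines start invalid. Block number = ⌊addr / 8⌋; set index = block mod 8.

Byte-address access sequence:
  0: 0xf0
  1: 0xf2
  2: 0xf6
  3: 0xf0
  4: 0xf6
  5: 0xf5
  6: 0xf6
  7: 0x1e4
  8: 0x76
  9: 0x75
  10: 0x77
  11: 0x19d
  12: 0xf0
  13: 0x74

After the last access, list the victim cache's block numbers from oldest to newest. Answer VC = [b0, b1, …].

VC = [30]

0: 0xf0 (blk 30, set 6) → MISS  vc=[]
1: 0xf2 (blk 30, set 6) → L1-HIT  vc=[]
2: 0xf6 (blk 30, set 6) → L1-HIT  vc=[]
3: 0xf0 (blk 30, set 6) → L1-HIT  vc=[]
4: 0xf6 (blk 30, set 6) → L1-HIT  vc=[]
5: 0xf5 (blk 30, set 6) → L1-HIT  vc=[]
6: 0xf6 (blk 30, set 6) → L1-HIT  vc=[]
7: 0x1e4 (blk 60, set 4) → MISS  vc=[]
8: 0x76 (blk 14, set 6) → MISS  vc=[30]
9: 0x75 (blk 14, set 6) → L1-HIT  vc=[30]
10: 0x77 (blk 14, set 6) → L1-HIT  vc=[30]
11: 0x19d (blk 51, set 3) → MISS  vc=[30]
12: 0xf0 (blk 30, set 6) → VC-HIT  vc=[14]
13: 0x74 (blk 14, set 6) → VC-HIT  vc=[30]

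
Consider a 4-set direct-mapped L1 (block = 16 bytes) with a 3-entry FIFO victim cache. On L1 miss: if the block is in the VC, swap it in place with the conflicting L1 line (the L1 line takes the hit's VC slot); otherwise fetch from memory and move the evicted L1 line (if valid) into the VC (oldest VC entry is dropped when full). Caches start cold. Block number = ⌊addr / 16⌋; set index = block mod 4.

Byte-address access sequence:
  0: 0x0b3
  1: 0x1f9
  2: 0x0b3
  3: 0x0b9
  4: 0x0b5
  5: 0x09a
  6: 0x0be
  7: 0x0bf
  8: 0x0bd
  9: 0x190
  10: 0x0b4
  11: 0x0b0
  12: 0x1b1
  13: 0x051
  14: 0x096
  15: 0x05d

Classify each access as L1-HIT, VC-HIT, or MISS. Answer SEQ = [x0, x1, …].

SEQ = [MISS, MISS, VC-HIT, L1-HIT, L1-HIT, MISS, L1-HIT, L1-HIT, L1-HIT, MISS, L1-HIT, L1-HIT, MISS, MISS, VC-HIT, VC-HIT]

  [0] addr=0xb3 blk=11 s=3: MISS | VC []
  [1] addr=0x1f9 blk=31 s=3: MISS | VC [11]
  [2] addr=0xb3 blk=11 s=3: VC-HIT | VC [31]
  [3] addr=0xb9 blk=11 s=3: L1-HIT | VC [31]
  [4] addr=0xb5 blk=11 s=3: L1-HIT | VC [31]
  [5] addr=0x9a blk=9 s=1: MISS | VC [31]
  [6] addr=0xbe blk=11 s=3: L1-HIT | VC [31]
  [7] addr=0xbf blk=11 s=3: L1-HIT | VC [31]
  [8] addr=0xbd blk=11 s=3: L1-HIT | VC [31]
  [9] addr=0x190 blk=25 s=1: MISS | VC [31, 9]
  [10] addr=0xb4 blk=11 s=3: L1-HIT | VC [31, 9]
  [11] addr=0xb0 blk=11 s=3: L1-HIT | VC [31, 9]
  [12] addr=0x1b1 blk=27 s=3: MISS | VC [31, 9, 11]
  [13] addr=0x51 blk=5 s=1: MISS | VC [9, 11, 25]
  [14] addr=0x96 blk=9 s=1: VC-HIT | VC [5, 11, 25]
  [15] addr=0x5d blk=5 s=1: VC-HIT | VC [9, 11, 25]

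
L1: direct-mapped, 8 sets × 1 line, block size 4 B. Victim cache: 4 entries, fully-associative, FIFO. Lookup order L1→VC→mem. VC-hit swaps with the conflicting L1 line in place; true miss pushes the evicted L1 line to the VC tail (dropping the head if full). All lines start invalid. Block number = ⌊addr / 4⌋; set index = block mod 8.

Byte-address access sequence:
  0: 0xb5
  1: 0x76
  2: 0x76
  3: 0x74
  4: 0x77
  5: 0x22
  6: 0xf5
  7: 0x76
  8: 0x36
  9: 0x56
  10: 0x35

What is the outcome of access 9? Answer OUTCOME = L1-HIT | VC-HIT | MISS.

  [0] addr=0xb5 blk=45 s=5: MISS | VC []
  [1] addr=0x76 blk=29 s=5: MISS | VC [45]
  [2] addr=0x76 blk=29 s=5: L1-HIT | VC [45]
  [3] addr=0x74 blk=29 s=5: L1-HIT | VC [45]
  [4] addr=0x77 blk=29 s=5: L1-HIT | VC [45]
  [5] addr=0x22 blk=8 s=0: MISS | VC [45]
  [6] addr=0xf5 blk=61 s=5: MISS | VC [45, 29]
  [7] addr=0x76 blk=29 s=5: VC-HIT | VC [45, 61]
  [8] addr=0x36 blk=13 s=5: MISS | VC [45, 61, 29]
  [9] addr=0x56 blk=21 s=5: MISS | VC [45, 61, 29, 13]
  [10] addr=0x35 blk=13 s=5: VC-HIT | VC [45, 61, 29, 21]

OUTCOME = MISS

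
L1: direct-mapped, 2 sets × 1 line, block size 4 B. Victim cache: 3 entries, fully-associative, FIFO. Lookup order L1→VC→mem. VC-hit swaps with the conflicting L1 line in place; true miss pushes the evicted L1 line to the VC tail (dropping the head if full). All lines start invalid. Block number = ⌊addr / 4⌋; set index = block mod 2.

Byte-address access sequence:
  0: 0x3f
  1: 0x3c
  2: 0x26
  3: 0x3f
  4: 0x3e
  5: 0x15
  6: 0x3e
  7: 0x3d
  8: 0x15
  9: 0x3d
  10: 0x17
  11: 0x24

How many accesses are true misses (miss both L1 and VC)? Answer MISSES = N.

MISSES = 3

0: 0x3f (blk 15, set 1) → MISS  vc=[]
1: 0x3c (blk 15, set 1) → L1-HIT  vc=[]
2: 0x26 (blk 9, set 1) → MISS  vc=[15]
3: 0x3f (blk 15, set 1) → VC-HIT  vc=[9]
4: 0x3e (blk 15, set 1) → L1-HIT  vc=[9]
5: 0x15 (blk 5, set 1) → MISS  vc=[9, 15]
6: 0x3e (blk 15, set 1) → VC-HIT  vc=[9, 5]
7: 0x3d (blk 15, set 1) → L1-HIT  vc=[9, 5]
8: 0x15 (blk 5, set 1) → VC-HIT  vc=[9, 15]
9: 0x3d (blk 15, set 1) → VC-HIT  vc=[9, 5]
10: 0x17 (blk 5, set 1) → VC-HIT  vc=[9, 15]
11: 0x24 (blk 9, set 1) → VC-HIT  vc=[5, 15]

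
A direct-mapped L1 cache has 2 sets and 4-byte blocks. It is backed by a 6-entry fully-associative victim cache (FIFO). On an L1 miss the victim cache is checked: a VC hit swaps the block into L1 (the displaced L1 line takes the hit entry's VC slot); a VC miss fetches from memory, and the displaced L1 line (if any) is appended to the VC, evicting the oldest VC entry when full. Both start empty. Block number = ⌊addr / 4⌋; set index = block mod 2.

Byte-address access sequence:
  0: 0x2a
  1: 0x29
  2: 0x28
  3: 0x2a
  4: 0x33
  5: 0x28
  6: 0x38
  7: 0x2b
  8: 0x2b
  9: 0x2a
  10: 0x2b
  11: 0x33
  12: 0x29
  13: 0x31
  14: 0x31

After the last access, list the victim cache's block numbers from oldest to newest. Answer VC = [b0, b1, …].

#0 0x2a→b10/s0 MISS; vc=[]
#1 0x29→b10/s0 L1-HIT; vc=[]
#2 0x28→b10/s0 L1-HIT; vc=[]
#3 0x2a→b10/s0 L1-HIT; vc=[]
#4 0x33→b12/s0 MISS; vc=[10]
#5 0x28→b10/s0 VC-HIT; vc=[12]
#6 0x38→b14/s0 MISS; vc=[12,10]
#7 0x2b→b10/s0 VC-HIT; vc=[12,14]
#8 0x2b→b10/s0 L1-HIT; vc=[12,14]
#9 0x2a→b10/s0 L1-HIT; vc=[12,14]
#10 0x2b→b10/s0 L1-HIT; vc=[12,14]
#11 0x33→b12/s0 VC-HIT; vc=[10,14]
#12 0x29→b10/s0 VC-HIT; vc=[12,14]
#13 0x31→b12/s0 VC-HIT; vc=[10,14]
#14 0x31→b12/s0 L1-HIT; vc=[10,14]

VC = [10, 14]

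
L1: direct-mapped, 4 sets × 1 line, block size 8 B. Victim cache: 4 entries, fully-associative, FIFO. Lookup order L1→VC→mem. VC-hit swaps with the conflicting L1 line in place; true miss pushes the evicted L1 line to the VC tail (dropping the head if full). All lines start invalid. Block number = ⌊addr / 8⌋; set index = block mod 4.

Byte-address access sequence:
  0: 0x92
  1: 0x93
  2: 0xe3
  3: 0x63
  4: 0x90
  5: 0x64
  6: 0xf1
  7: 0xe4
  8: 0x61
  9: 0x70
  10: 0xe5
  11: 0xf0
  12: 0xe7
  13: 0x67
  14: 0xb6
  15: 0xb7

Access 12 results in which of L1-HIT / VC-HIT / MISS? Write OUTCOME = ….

OUTCOME = L1-HIT

  [0] addr=0x92 blk=18 s=2: MISS | VC []
  [1] addr=0x93 blk=18 s=2: L1-HIT | VC []
  [2] addr=0xe3 blk=28 s=0: MISS | VC []
  [3] addr=0x63 blk=12 s=0: MISS | VC [28]
  [4] addr=0x90 blk=18 s=2: L1-HIT | VC [28]
  [5] addr=0x64 blk=12 s=0: L1-HIT | VC [28]
  [6] addr=0xf1 blk=30 s=2: MISS | VC [28, 18]
  [7] addr=0xe4 blk=28 s=0: VC-HIT | VC [12, 18]
  [8] addr=0x61 blk=12 s=0: VC-HIT | VC [28, 18]
  [9] addr=0x70 blk=14 s=2: MISS | VC [28, 18, 30]
  [10] addr=0xe5 blk=28 s=0: VC-HIT | VC [12, 18, 30]
  [11] addr=0xf0 blk=30 s=2: VC-HIT | VC [12, 18, 14]
  [12] addr=0xe7 blk=28 s=0: L1-HIT | VC [12, 18, 14]
  [13] addr=0x67 blk=12 s=0: VC-HIT | VC [28, 18, 14]
  [14] addr=0xb6 blk=22 s=2: MISS | VC [28, 18, 14, 30]
  [15] addr=0xb7 blk=22 s=2: L1-HIT | VC [28, 18, 14, 30]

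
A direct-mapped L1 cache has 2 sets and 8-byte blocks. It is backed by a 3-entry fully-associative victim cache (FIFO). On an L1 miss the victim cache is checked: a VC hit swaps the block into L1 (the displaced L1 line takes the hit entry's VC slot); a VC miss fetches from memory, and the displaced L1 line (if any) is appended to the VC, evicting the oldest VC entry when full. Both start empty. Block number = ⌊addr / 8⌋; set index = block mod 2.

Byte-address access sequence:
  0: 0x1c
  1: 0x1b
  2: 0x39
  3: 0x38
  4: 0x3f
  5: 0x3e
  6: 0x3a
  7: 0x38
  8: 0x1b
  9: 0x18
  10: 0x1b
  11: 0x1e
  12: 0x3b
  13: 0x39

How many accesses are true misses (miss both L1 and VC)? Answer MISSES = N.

0: 0x1c (blk 3, set 1) → MISS  vc=[]
1: 0x1b (blk 3, set 1) → L1-HIT  vc=[]
2: 0x39 (blk 7, set 1) → MISS  vc=[3]
3: 0x38 (blk 7, set 1) → L1-HIT  vc=[3]
4: 0x3f (blk 7, set 1) → L1-HIT  vc=[3]
5: 0x3e (blk 7, set 1) → L1-HIT  vc=[3]
6: 0x3a (blk 7, set 1) → L1-HIT  vc=[3]
7: 0x38 (blk 7, set 1) → L1-HIT  vc=[3]
8: 0x1b (blk 3, set 1) → VC-HIT  vc=[7]
9: 0x18 (blk 3, set 1) → L1-HIT  vc=[7]
10: 0x1b (blk 3, set 1) → L1-HIT  vc=[7]
11: 0x1e (blk 3, set 1) → L1-HIT  vc=[7]
12: 0x3b (blk 7, set 1) → VC-HIT  vc=[3]
13: 0x39 (blk 7, set 1) → L1-HIT  vc=[3]

MISSES = 2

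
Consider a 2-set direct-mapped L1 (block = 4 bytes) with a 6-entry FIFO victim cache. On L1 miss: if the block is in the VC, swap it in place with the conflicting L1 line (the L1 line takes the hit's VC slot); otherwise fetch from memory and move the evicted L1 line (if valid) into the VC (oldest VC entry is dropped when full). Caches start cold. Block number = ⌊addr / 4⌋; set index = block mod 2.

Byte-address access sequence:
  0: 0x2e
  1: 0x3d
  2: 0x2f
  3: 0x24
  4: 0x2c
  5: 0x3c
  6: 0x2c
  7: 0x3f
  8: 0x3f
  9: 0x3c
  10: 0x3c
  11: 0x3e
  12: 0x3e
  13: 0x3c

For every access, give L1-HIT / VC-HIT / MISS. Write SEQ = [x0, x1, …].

SEQ = [MISS, MISS, VC-HIT, MISS, VC-HIT, VC-HIT, VC-HIT, VC-HIT, L1-HIT, L1-HIT, L1-HIT, L1-HIT, L1-HIT, L1-HIT]

  [0] addr=0x2e blk=11 s=1: MISS | VC []
  [1] addr=0x3d blk=15 s=1: MISS | VC [11]
  [2] addr=0x2f blk=11 s=1: VC-HIT | VC [15]
  [3] addr=0x24 blk=9 s=1: MISS | VC [15, 11]
  [4] addr=0x2c blk=11 s=1: VC-HIT | VC [15, 9]
  [5] addr=0x3c blk=15 s=1: VC-HIT | VC [11, 9]
  [6] addr=0x2c blk=11 s=1: VC-HIT | VC [15, 9]
  [7] addr=0x3f blk=15 s=1: VC-HIT | VC [11, 9]
  [8] addr=0x3f blk=15 s=1: L1-HIT | VC [11, 9]
  [9] addr=0x3c blk=15 s=1: L1-HIT | VC [11, 9]
  [10] addr=0x3c blk=15 s=1: L1-HIT | VC [11, 9]
  [11] addr=0x3e blk=15 s=1: L1-HIT | VC [11, 9]
  [12] addr=0x3e blk=15 s=1: L1-HIT | VC [11, 9]
  [13] addr=0x3c blk=15 s=1: L1-HIT | VC [11, 9]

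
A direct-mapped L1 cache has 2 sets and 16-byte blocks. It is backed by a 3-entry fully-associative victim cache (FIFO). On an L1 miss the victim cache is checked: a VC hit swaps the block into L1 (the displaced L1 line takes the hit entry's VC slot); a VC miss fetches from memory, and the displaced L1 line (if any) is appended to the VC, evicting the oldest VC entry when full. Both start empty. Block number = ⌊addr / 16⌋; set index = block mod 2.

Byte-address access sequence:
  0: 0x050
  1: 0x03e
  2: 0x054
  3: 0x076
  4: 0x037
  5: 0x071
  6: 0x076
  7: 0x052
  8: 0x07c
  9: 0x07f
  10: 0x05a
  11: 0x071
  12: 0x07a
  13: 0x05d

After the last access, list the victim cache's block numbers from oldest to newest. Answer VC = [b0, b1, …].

#0 0x50→b5/s1 MISS; vc=[]
#1 0x3e→b3/s1 MISS; vc=[5]
#2 0x54→b5/s1 VC-HIT; vc=[3]
#3 0x76→b7/s1 MISS; vc=[3,5]
#4 0x37→b3/s1 VC-HIT; vc=[7,5]
#5 0x71→b7/s1 VC-HIT; vc=[3,5]
#6 0x76→b7/s1 L1-HIT; vc=[3,5]
#7 0x52→b5/s1 VC-HIT; vc=[3,7]
#8 0x7c→b7/s1 VC-HIT; vc=[3,5]
#9 0x7f→b7/s1 L1-HIT; vc=[3,5]
#10 0x5a→b5/s1 VC-HIT; vc=[3,7]
#11 0x71→b7/s1 VC-HIT; vc=[3,5]
#12 0x7a→b7/s1 L1-HIT; vc=[3,5]
#13 0x5d→b5/s1 VC-HIT; vc=[3,7]

VC = [3, 7]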